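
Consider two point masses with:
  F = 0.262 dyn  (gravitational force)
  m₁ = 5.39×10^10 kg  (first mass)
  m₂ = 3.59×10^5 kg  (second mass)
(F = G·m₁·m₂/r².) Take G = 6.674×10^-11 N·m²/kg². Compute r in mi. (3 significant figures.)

436 mi

Solving F = G·m₁·m₂/r² for r: r = √(G·m₁m₂/F).
F = 0.262 dyn = 2.620×10^-6 N; m₁ = 5.39×10^10 kg; m₂ = 3.59×10^5 kg; G = 6.674×10^-11 N·m²/kg².
r = 7.021×10^5 m
7.021×10^5 m × (1 mi / 1609 m) = 436.2 mi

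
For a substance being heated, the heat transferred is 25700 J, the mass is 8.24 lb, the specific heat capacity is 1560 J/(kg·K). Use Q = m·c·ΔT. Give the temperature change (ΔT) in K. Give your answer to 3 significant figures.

4.41 K

Rearranging: ΔT = Q/(m·c).
Q = 25700 J; m = 8.24 lb = 3.738 kg; c = 1560 J/(kg·K).
ΔT = 4.408 K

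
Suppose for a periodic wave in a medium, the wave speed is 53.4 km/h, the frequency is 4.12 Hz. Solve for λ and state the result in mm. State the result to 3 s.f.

Rearranging v = f·λ for λ: λ = v/f.
v = 53.4 km/h = 14.83 m/s; f = 4.12 Hz.
λ = 3.600 m
3.600 m × (1 mm / 0.001000 m) = 3600 mm

3600 mm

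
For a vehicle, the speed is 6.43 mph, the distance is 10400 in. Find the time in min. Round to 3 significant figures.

1.53 min

Rearranging: t = d/v.
v = 6.43 mph = 2.874 m/s; d = 10400 in = 264.2 m.
t = 91.90 s
91.90 s × (1 min / 60.00 s) = 1.532 min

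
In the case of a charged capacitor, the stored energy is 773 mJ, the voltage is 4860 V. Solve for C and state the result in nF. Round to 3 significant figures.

Solving E = ½C·V² for C: C = 2E/V².
E = 773 mJ = 0.7730 J; V = 4860 V.
C = 6.545×10^-8 F
6.545×10^-8 F × (1 nF / 1.000×10^-9 F) = 65.45 nF

65.5 nF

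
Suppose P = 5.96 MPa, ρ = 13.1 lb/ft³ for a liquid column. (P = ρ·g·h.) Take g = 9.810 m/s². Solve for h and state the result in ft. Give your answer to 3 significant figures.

Rearranging: h = P/(ρ·g).
P = 5.96 MPa = 5.960×10^6 Pa; ρ = 13.1 lb/ft³ = 209.8 kg/m³; g = 9.810 m/s².
h = 2895 m
2895 m × (1 ft / 0.3048 m) = 9499 ft

9500 ft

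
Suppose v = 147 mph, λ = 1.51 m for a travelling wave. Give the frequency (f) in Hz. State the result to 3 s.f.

43.5 Hz

Solving v = f·λ for f: f = v/λ.
v = 147 mph = 65.71 m/s; λ = 1.51 m.
f = 43.52 Hz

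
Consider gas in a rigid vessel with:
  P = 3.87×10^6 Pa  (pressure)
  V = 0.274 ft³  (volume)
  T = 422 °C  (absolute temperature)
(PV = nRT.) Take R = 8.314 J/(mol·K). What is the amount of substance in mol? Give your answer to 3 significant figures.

5.20 mol

Rearranging: n = PV/(RT).
P = 3.87×10^6 Pa; V = 0.274 ft³ = 0.007759 m³; T = 422 °C = 695.1 K; R = 8.314 J/(mol·K).
n = 5.195 mol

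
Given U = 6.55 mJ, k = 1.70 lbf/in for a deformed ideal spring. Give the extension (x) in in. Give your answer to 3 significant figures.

Rearranging U = ½k·x² for x: x = √(2U/k).
U = 6.55 mJ = 0.006550 J; k = 1.70 lbf/in = 297.7 N/m.
x = 0.006633 m
0.006633 m × (1 in / 0.02540 m) = 0.2612 in

0.261 in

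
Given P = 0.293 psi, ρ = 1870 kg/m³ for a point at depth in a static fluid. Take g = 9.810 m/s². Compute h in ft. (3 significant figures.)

Solving P = ρ·g·h for h: h = P/(ρ·g).
P = 0.293 psi = 2020 Pa; ρ = 1870 kg/m³; g = 9.810 m/s².
h = 0.1101 m
0.1101 m × (1 ft / 0.3048 m) = 0.3613 ft

0.361 ft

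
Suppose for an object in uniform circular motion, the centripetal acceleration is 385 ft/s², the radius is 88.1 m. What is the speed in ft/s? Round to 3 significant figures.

334 ft/s

Rearranging a = v²/r for v: v = √(a·r).
a = 385 ft/s² = 117.3 m/s²; r = 88.1 m.
v = 101.7 m/s
101.7 m/s × (1 ft/s / 0.3048 m/s) = 333.6 ft/s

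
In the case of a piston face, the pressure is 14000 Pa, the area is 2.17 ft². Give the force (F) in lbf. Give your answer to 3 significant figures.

Rearranging: F = P·A.
P = 14000 Pa; A = 2.17 ft² = 0.2016 m².
F = 2822 N
2822 N × (1 lbf / 4.448 N) = 634.5 lbf

634 lbf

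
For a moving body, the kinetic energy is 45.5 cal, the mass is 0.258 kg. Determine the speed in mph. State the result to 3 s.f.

85.9 mph

Rearranging: v = √(2·KE/m).
KE = 45.5 cal = 190.4 J; m = 0.258 kg.
v = 38.42 m/s
38.42 m/s × (1 mph / 0.4470 m/s) = 85.93 mph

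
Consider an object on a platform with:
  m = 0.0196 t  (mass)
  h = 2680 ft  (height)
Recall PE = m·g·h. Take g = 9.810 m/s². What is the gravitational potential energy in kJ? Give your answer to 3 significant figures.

157 kJ

PE is given directly by: PE = mgh.
m = 0.0196 t = 19.60 kg; h = 2680 ft = 816.9 m; g = 9.810 m/s².
PE = 1.571×10^5 J
1.571×10^5 J × (1 kJ / 1000 J) = 157.1 kJ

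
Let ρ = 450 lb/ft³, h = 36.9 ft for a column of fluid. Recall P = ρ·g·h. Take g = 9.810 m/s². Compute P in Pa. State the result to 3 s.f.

P is given directly by: P = ρgh.
ρ = 450 lb/ft³ = 7208 kg/m³; h = 36.9 ft = 11.25 m; g = 9.810 m/s².
P = 7.953×10^5 Pa  (the unit combination reduces to kg/(m·s²) = Pa)

7.95×10^5 Pa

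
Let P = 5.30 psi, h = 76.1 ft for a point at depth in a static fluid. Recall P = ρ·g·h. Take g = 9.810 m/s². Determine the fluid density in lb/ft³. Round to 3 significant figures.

Rearranging: ρ = P/(g·h).
P = 5.30 psi = 36542 Pa; h = 76.1 ft = 23.20 m; g = 9.810 m/s².
ρ = 160.6 kg/m³
160.6 kg/m³ × (1 lb/ft³ / 16.02 kg/m³) = 10.03 lb/ft³

10.0 lb/ft³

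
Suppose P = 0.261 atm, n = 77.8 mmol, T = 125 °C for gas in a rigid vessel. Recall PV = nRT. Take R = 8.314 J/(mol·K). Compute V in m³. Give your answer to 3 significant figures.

From the ideal-gas law: V = nRT/P.
P = 0.261 atm = 26446 Pa; n = 77.8 mmol = 0.07780 mol; T = 125 °C = 398.1 K; R = 8.314 J/(mol·K).
V = 0.009738 m³

0.00974 m³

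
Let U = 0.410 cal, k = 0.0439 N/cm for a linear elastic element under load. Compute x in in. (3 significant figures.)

34.8 in

Solving U = ½k·x² for x: x = √(2U/k).
U = 0.410 cal = 1.715 J; k = 0.0439 N/cm = 4.390 N/m.
x = 0.8840 m
0.8840 m × (1 in / 0.02540 m) = 34.80 in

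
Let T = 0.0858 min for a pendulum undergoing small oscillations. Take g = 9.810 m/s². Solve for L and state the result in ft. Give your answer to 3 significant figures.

21.6 ft

Rearranging T = 2π√(L/g) for L: L = g·(T/2π)².
T = 0.0858 min = 5.148 s; g = 9.810 m/s².
L = 6.585 m
6.585 m × (1 ft / 0.3048 m) = 21.61 ft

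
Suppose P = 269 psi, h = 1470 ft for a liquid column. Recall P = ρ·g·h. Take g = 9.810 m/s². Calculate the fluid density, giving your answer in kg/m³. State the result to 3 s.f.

422 kg/m³

Rearranging: ρ = P/(g·h).
P = 269 psi = 1.855×10^6 Pa; h = 1470 ft = 448.1 m; g = 9.810 m/s².
ρ = 422.0 kg/m³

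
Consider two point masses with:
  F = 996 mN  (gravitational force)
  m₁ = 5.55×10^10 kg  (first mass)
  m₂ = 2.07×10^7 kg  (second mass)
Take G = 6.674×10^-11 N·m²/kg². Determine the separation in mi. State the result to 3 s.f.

5.45 mi

Rearranging: r = √(G·m₁m₂/F).
F = 996 mN = 0.9960 N; m₁ = 5.55×10^10 kg; m₂ = 2.07×10^7 kg; G = 6.674×10^-11 N·m²/kg².
r = 8774 m
8774 m × (1 mi / 1609 m) = 5.452 mi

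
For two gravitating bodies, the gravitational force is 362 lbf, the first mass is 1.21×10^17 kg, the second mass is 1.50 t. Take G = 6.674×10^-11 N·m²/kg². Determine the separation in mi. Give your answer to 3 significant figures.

1.70 mi

Solving F = G·m₁·m₂/r² for r: r = √(G·m₁m₂/F).
F = 362 lbf = 1610 N; m₁ = 1.21×10^17 kg; m₂ = 1.50 t = 1500 kg; G = 6.674×10^-11 N·m²/kg².
r = 2743 m
2743 m × (1 mi / 1609 m) = 1.704 mi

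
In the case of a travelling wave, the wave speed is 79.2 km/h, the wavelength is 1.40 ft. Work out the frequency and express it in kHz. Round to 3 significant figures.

0.0516 kHz

Solving v = f·λ for f: f = v/λ.
v = 79.2 km/h = 22.00 m/s; λ = 1.40 ft = 0.4267 m.
f = 51.56 Hz
51.56 Hz × (1 kHz / 1000 Hz) = 0.05156 kHz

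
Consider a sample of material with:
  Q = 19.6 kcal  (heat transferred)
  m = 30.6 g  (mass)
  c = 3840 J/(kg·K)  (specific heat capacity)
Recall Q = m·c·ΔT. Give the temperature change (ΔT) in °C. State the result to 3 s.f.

Solving Q = m·c·ΔT for ΔT: ΔT = Q/(m·c).
Q = 19.6 kcal = 82006 J; m = 30.6 g = 0.03060 kg; c = 3840 J/(kg·K).
ΔT = 697.9 K
Since 1 °C = 1 K, 697.9 °C.

698 °C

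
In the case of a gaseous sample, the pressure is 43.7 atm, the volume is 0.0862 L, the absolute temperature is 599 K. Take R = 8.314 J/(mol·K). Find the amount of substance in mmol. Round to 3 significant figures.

Rearranging PV = nRT for n: n = PV/(RT).
P = 43.7 atm = 4.428×10^6 Pa; V = 0.0862 L = 8.620×10^-5 m³; T = 599 K; R = 8.314 J/(mol·K).
n = 0.07664 mol
0.07664 mol × (1 mmol / 0.001000 mol) = 76.64 mmol

76.6 mmol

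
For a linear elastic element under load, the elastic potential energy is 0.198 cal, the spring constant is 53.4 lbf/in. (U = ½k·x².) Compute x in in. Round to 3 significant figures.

0.524 in

Solving U = ½k·x² for x: x = √(2U/k).
U = 0.198 cal = 0.8284 J; k = 53.4 lbf/in = 9352 N/m.
x = 0.01331 m
0.01331 m × (1 in / 0.02540 m) = 0.5240 in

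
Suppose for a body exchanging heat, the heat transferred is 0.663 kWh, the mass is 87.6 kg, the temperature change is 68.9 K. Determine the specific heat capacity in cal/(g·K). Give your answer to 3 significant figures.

0.0945 cal/(g·K)

Rearranging: c = Q/(m·ΔT).
Q = 0.663 kWh = 2.387×10^6 J; m = 87.6 kg; ΔT = 68.9 K.
c = 395.5 J/(kg·K)
395.5 J/(kg·K) × (1 cal/(g·K) / 4184 J/(kg·K)) = 0.09452 cal/(g·K)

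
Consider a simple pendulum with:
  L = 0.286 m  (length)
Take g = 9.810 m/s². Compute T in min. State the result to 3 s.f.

0.0179 min

Directly: T = 2π√(L/g).
L = 0.286 m; g = 9.810 m/s².
T = 1.073 s
1.073 s × (1 min / 60.00 s) = 0.01788 min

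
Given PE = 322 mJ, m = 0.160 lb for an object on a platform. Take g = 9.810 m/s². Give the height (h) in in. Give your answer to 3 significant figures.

Rearranging: h = PE/(m·g).
PE = 322 mJ = 0.3220 J; m = 0.160 lb = 0.07257 kg; g = 9.810 m/s².
h = 0.4523 m
0.4523 m × (1 in / 0.02540 m) = 17.81 in

17.8 in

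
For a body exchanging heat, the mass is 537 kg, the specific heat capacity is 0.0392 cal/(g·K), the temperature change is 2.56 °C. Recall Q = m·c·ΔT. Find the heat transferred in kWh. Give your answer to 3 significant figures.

Q is given directly by: Q = mcΔT.
m = 537 kg; c = 0.0392 cal/(g·K) = 164.0 J/(kg·K); ΔT = 2.56 °C = 2.560 K.
Q = 2.255×10^5 J
2.255×10^5 J × (1 kWh / 3.600×10^6 J) = 0.06263 kWh

0.0626 kWh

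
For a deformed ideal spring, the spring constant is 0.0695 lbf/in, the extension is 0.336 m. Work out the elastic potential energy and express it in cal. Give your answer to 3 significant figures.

Directly: U = ½kx².
k = 0.0695 lbf/in = 12.17 N/m; x = 0.336 m.
U = 0.6870 J
0.6870 J × (1 cal / 4.184 J) = 0.1642 cal

0.164 cal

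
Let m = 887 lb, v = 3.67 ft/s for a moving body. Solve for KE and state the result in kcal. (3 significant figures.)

0.0602 kcal

Directly: KE = ½mv².
m = 887 lb = 402.3 kg; v = 3.67 ft/s = 1.119 m/s.
KE = 251.7 J
251.7 J × (1 kcal / 4184 J) = 0.06016 kcal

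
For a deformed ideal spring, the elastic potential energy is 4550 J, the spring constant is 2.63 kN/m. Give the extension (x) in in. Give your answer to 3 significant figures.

Solving U = ½k·x² for x: x = √(2U/k).
U = 4550 J; k = 2.63 kN/m = 2630 N/m.
x = 1.860 m
1.860 m × (1 in / 0.02540 m) = 73.23 in

73.2 in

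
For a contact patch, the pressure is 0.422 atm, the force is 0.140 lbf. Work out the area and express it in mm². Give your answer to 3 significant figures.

Rearranging: A = F/P.
P = 0.422 atm = 42759 Pa; F = 0.140 lbf = 0.6228 N.
A = 1.456×10^-5 m²
1.456×10^-5 m² × (1 mm² / 1.000×10^-6 m²) = 14.56 mm²

14.6 mm²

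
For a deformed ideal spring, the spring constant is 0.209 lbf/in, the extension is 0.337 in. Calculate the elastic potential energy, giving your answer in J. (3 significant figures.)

U is given directly by: U = ½kx².
k = 0.209 lbf/in = 36.60 N/m; x = 0.337 in = 0.008560 m.
U = 0.001341 J

0.00134 J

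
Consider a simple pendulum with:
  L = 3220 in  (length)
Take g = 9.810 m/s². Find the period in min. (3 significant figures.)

0.302 min

T is given directly by: T = 2π√(L/g).
L = 3220 in = 81.79 m; g = 9.810 m/s².
T = 18.14 s
18.14 s × (1 min / 60.00 s) = 0.3024 min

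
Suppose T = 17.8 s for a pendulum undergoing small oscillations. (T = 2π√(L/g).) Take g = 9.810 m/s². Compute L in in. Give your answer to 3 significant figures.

3100 in

Rearranging: L = g·(T/2π)².
T = 17.8 s; g = 9.810 m/s².
L = 78.73 m
78.73 m × (1 in / 0.02540 m) = 3100 in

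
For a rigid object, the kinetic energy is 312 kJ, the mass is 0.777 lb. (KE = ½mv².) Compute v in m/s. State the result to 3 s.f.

Solving KE = ½mv² for v: v = √(2·KE/m).
KE = 312 kJ = 3.120×10^5 J; m = 0.777 lb = 0.3524 kg.
v = 1331 m/s

1330 m/s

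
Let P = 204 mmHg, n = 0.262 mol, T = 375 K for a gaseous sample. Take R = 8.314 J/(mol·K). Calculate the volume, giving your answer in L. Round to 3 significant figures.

From the ideal-gas law: V = nRT/P.
P = 204 mmHg = 27198 Pa; n = 0.262 mol; T = 375 K; R = 8.314 J/(mol·K).
V = 0.03003 m³
0.03003 m³ × (1 L / 0.001000 m³) = 30.03 L

30.0 L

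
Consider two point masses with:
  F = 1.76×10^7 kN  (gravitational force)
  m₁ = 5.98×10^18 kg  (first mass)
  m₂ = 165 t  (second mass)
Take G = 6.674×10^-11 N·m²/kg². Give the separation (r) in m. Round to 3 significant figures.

From Newton's law of gravitation: r = √(G·m₁m₂/F).
F = 1.76×10^7 kN = 1.760×10^10 N; m₁ = 5.98×10^18 kg; m₂ = 165 t = 1.650×10^5 kg; G = 6.674×10^-11 N·m²/kg².
r = 61.17 m

61.2 m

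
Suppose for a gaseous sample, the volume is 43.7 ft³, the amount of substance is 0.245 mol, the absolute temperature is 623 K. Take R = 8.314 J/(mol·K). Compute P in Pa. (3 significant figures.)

Directly: P = nRT/V.
V = 43.7 ft³ = 1.237 m³; n = 0.245 mol; T = 623 K; R = 8.314 J/(mol·K).
P = 1026 Pa  (the unit combination reduces to kg/(m·s²) = Pa)

1030 Pa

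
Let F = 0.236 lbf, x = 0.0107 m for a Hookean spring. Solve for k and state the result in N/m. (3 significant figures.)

98.1 N/m

Rearranging F = k·x for k: k = F/x.
F = 0.236 lbf = 1.050 N; x = 0.0107 m.
k = 98.11 N/m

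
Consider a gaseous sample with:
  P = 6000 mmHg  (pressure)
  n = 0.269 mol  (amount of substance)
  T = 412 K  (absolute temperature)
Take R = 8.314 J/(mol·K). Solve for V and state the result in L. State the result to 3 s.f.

1.15 L

Solving PV = nRT for V: V = nRT/P.
P = 6000 mmHg = 7.999×10^5 Pa; n = 0.269 mol; T = 412 K; R = 8.314 J/(mol·K).
V = 0.001152 m³
0.001152 m³ × (1 L / 0.001000 m³) = 1.152 L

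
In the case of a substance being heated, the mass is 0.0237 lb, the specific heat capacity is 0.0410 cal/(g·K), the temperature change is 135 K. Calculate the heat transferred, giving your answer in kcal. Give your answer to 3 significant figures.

0.0595 kcal

Q is given directly by: Q = mcΔT.
m = 0.0237 lb = 0.01075 kg; c = 0.0410 cal/(g·K) = 171.5 J/(kg·K); ΔT = 135 K.
Q = 249.0 J
249.0 J × (1 kcal / 4184 J) = 0.05950 kcal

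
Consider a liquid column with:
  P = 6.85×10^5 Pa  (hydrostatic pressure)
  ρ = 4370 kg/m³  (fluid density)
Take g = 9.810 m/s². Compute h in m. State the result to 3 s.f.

Rearranging P = ρ·g·h for h: h = P/(ρ·g).
P = 6.85×10^5 Pa; ρ = 4370 kg/m³; g = 9.810 m/s².
h = 15.98 m

16.0 m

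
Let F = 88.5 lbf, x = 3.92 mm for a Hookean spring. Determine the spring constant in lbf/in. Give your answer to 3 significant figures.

From Hooke's law: k = F/x.
F = 88.5 lbf = 393.7 N; x = 3.92 mm = 0.003920 m.
k = 1.004×10^5 N/m
1.004×10^5 N/m × (1 lbf/in / 175.1 N/m) = 573.4 lbf/in

573 lbf/in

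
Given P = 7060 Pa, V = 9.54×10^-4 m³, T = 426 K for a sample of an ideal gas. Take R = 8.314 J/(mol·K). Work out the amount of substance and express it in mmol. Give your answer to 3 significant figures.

1.90 mmol

From the ideal-gas law: n = PV/(RT).
P = 7060 Pa; V = 9.54×10^-4 m³; T = 426 K; R = 8.314 J/(mol·K).
n = 0.001902 mol
0.001902 mol × (1 mmol / 0.001000 mol) = 1.902 mmol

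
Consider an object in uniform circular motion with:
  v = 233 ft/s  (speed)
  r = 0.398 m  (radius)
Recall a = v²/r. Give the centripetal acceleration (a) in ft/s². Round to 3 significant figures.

41600 ft/s²

a is given directly by: a = v²/r.
v = 233 ft/s = 71.02 m/s; r = 0.398 m.
a = 12672 m/s²
12672 m/s² × (1 ft/s² / 0.3048 m/s²) = 41576 ft/s²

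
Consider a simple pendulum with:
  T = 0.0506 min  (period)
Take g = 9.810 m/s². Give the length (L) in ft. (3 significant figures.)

7.51 ft

Solving T = 2π√(L/g) for L: L = g·(T/2π)².
T = 0.0506 min = 3.036 s; g = 9.810 m/s².
L = 2.290 m
2.290 m × (1 ft / 0.3048 m) = 7.514 ft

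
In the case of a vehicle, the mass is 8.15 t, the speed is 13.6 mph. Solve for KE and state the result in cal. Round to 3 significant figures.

36000 cal

KE is given directly by: KE = ½mv².
m = 8.15 t = 8150 kg; v = 13.6 mph = 6.080 m/s.
KE = 1.506×10^5 J
1.506×10^5 J × (1 cal / 4.184 J) = 36000 cal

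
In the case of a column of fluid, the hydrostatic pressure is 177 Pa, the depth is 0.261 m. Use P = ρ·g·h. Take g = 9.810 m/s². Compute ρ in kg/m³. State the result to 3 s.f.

Rearranging P = ρ·g·h for ρ: ρ = P/(g·h).
P = 177 Pa; h = 0.261 m; g = 9.810 m/s².
ρ = 69.13 kg/m³

69.1 kg/m³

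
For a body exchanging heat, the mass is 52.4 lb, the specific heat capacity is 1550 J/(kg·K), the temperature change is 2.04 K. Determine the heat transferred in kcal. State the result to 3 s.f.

Directly: Q = mcΔT.
m = 52.4 lb = 23.77 kg; c = 1550 J/(kg·K); ΔT = 2.04 K.
Q = 75155 J  (the unit combination reduces to kg·m²/s² = J)
75155 J × (1 kcal / 4184 J) = 17.96 kcal

18.0 kcal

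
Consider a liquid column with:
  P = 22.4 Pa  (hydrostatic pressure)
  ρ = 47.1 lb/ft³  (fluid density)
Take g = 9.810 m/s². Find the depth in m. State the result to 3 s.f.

Solving P = ρ·g·h for h: h = P/(ρ·g).
P = 22.4 Pa; ρ = 47.1 lb/ft³ = 754.5 kg/m³; g = 9.810 m/s².
h = 0.003026 m

0.00303 m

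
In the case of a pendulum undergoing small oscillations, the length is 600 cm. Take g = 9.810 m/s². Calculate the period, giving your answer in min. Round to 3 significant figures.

Directly: T = 2π√(L/g).
L = 600 cm = 6.000 m; g = 9.810 m/s².
T = 4.914 s
4.914 s × (1 min / 60.00 s) = 0.08190 min

0.0819 min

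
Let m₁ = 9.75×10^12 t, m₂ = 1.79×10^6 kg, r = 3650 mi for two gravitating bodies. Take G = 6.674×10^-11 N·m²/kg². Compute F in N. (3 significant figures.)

0.0338 N

F is given directly by: F = Gm₁m₂/r².
m₁ = 9.75×10^12 t = 9.750×10^15 kg; m₂ = 1.79×10^6 kg; r = 3650 mi = 5.874×10^6 m; G = 6.674×10^-11 N·m²/kg².
F = 0.03376 N  (the unit combination reduces to kg·m/s² = N)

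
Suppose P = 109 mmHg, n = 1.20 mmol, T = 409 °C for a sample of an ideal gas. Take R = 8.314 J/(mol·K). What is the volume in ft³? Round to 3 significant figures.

From the ideal-gas law: V = nRT/P.
P = 109 mmHg = 14532 Pa; n = 1.20 mmol = 0.001200 mol; T = 409 °C = 682.1 K; R = 8.314 J/(mol·K).
V = 4.683×10^-4 m³
4.683×10^-4 m³ × (1 ft³ / 0.02832 m³) = 0.01654 ft³

0.0165 ft³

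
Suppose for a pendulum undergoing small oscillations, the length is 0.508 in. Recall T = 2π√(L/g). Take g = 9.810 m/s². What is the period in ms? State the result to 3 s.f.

228 ms

Directly: T = 2π√(L/g).
L = 0.508 in = 0.01290 m; g = 9.810 m/s².
T = 0.2279 s
0.2279 s × (1 ms / 0.001000 s) = 227.9 ms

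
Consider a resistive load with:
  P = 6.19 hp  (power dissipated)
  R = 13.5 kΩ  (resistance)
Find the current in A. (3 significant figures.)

0.585 A

Rearranging: I = √(P/R).
P = 6.19 hp = 4616 W; R = 13.5 kΩ = 13500 Ω.
I = 0.5847 A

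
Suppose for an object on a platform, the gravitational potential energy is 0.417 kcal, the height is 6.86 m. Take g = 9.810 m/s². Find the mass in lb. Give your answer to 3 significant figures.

Solving PE = m·g·h for m: m = PE/(g·h).
PE = 0.417 kcal = 1745 J; h = 6.86 m; g = 9.810 m/s².
m = 25.93 kg
25.93 kg × (1 lb / 0.4536 kg) = 57.16 lb

57.2 lb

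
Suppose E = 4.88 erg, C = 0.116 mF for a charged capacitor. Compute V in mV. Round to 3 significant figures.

Rearranging: V = √(2E/C).
E = 4.88 erg = 4.880×10^-7 J; C = 0.116 mF = 1.160×10^-4 F.
V = 0.09173 V  (the unit combination reduces to kg·m²/(A·s³) = V)
0.09173 V × (1 mV / 0.001000 V) = 91.73 mV

91.7 mV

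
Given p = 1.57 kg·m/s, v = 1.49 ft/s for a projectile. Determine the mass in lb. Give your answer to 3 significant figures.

Rearranging p = m·v for m: m = p/v.
p = 1.57 kg·m/s; v = 1.49 ft/s = 0.4542 m/s.
m = 3.457 kg
3.457 kg × (1 lb / 0.4536 kg) = 7.621 lb

7.62 lb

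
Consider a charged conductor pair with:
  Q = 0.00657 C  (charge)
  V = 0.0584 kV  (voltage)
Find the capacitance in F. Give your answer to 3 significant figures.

Directly: C = Q/V.
Q = 0.00657 C; V = 0.0584 kV = 58.40 V.
C = 1.125×10^-4 F

1.13×10^-4 F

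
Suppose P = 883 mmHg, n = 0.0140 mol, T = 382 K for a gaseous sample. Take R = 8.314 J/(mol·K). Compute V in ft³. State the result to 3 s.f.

Solving PV = nRT for V: V = nRT/P.
P = 883 mmHg = 1.177×10^5 Pa; n = 0.0140 mol; T = 382 K; R = 8.314 J/(mol·K).
V = 3.777×10^-4 m³
3.777×10^-4 m³ × (1 ft³ / 0.02832 m³) = 0.01334 ft³

0.0133 ft³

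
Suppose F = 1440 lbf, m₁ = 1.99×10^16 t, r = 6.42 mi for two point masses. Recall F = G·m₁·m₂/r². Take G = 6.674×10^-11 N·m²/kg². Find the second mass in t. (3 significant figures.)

0.515 t

From Newton's law of gravitation: m₂ = F·r²/(G·m₁).
F = 1440 lbf = 6405 N; m₁ = 1.99×10^16 t = 1.990×10^19 kg; r = 6.42 mi = 10332 m; G = 6.674×10^-11 N·m²/kg².
m₂ = 514.8 kg
514.8 kg × (1 t / 1000 kg) = 0.5148 t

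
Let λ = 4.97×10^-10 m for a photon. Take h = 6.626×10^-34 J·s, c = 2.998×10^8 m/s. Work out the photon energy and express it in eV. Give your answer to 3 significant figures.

2490 eV

Directly: E = hc/λ.
λ = 4.97×10^-10 m; h = 6.626×10^-34 J·s; c = 2.998×10^8 m/s.
E = 3.997×10^-16 J  (the unit combination reduces to kg·m²/s² = J)
3.997×10^-16 J × (1 eV / 1.602×10^-19 J) = 2495 eV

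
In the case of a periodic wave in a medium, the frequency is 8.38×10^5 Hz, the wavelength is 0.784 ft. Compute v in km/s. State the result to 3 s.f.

200 km/s

Directly: v = fλ.
f = 8.38×10^5 Hz; λ = 0.784 ft = 0.2390 m.
v = 2.003×10^5 m/s
2.003×10^5 m/s × (1 km/s / 1000 m/s) = 200.3 km/s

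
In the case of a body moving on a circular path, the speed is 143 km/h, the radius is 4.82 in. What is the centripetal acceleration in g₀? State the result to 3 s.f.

Directly: a = v²/r.
v = 143 km/h = 39.72 m/s; r = 4.82 in = 0.1224 m.
a = 12888 m/s²
12888 m/s² × (1 g₀ / 9.807 m/s²) = 1314 g₀

1310 g₀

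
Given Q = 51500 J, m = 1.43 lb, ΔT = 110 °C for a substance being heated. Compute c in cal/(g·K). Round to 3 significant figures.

Rearranging Q = m·c·ΔT for c: c = Q/(m·ΔT).
Q = 51500 J; m = 1.43 lb = 0.6486 kg; ΔT = 110 °C = 110.0 K.
c = 721.8 J/(kg·K)
721.8 J/(kg·K) × (1 cal/(g·K) / 4184 J/(kg·K)) = 0.1725 cal/(g·K)

0.173 cal/(g·K)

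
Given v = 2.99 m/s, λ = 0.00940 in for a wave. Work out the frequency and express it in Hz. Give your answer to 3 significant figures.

12500 Hz

Rearranging v = f·λ for f: f = v/λ.
v = 2.99 m/s; λ = 0.00940 in = 2.388×10^-4 m.
f = 12523 Hz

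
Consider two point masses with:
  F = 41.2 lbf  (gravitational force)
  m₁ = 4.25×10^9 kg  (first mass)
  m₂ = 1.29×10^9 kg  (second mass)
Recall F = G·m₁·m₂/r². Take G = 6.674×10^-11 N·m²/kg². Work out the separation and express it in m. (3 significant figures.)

From Newton's law of gravitation: r = √(G·m₁m₂/F).
F = 41.2 lbf = 183.3 N; m₁ = 4.25×10^9 kg; m₂ = 1.29×10^9 kg; G = 6.674×10^-11 N·m²/kg².
r = 1413 m

1410 m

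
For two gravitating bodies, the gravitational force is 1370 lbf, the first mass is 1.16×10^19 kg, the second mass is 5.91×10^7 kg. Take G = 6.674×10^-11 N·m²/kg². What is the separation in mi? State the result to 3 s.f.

1700 mi

Rearranging: r = √(G·m₁m₂/F).
F = 1370 lbf = 6094 N; m₁ = 1.16×10^19 kg; m₂ = 5.91×10^7 kg; G = 6.674×10^-11 N·m²/kg².
r = 2.740×10^6 m
2.740×10^6 m × (1 mi / 1609 m) = 1703 mi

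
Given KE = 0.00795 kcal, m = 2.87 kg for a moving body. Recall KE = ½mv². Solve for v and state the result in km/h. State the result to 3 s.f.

Rearranging: v = √(2·KE/m).
KE = 0.00795 kcal = 33.26 J; m = 2.87 kg.
v = 4.815 m/s
4.815 m/s × (1 km/h / 0.2778 m/s) = 17.33 km/h

17.3 km/h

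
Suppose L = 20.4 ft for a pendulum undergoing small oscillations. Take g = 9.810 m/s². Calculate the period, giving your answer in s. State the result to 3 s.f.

5.00 s

T is given directly by: T = 2π√(L/g).
L = 20.4 ft = 6.218 m; g = 9.810 m/s².
T = 5.002 s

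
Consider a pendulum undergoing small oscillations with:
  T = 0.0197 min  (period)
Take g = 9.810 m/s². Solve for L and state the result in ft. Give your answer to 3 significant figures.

Rearranging: L = g·(T/2π)².
T = 0.0197 min = 1.182 s; g = 9.810 m/s².
L = 0.3472 m
0.3472 m × (1 ft / 0.3048 m) = 1.139 ft

1.14 ft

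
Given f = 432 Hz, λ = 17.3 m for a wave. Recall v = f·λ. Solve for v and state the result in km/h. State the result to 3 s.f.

Directly: v = fλ.
f = 432 Hz; λ = 17.3 m.
v = 7474 m/s
7474 m/s × (1 km/h / 0.2778 m/s) = 26905 km/h

26900 km/h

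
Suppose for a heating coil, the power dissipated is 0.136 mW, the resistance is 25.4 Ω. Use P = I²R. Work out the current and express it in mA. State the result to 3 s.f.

2.31 mA

Solving P = I²R for I: I = √(P/R).
P = 0.136 mW = 1.360×10^-4 W; R = 25.4 Ω.
I = 0.002314 A
0.002314 A × (1 mA / 0.001000 A) = 2.314 mA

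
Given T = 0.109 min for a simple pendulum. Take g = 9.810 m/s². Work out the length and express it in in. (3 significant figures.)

Rearranging T = 2π√(L/g) for L: L = g·(T/2π)².
T = 0.109 min = 6.540 s; g = 9.810 m/s².
L = 10.63 m
10.63 m × (1 in / 0.02540 m) = 418.4 in

418 in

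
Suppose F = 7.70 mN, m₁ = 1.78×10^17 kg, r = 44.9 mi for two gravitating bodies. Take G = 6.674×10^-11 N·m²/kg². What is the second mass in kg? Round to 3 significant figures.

3.38 kg

Solving F = G·m₁·m₂/r² for m₂: m₂ = F·r²/(G·m₁).
F = 7.70 mN = 0.007700 N; m₁ = 1.78×10^17 kg; r = 44.9 mi = 72260 m; G = 6.674×10^-11 N·m²/kg².
m₂ = 3.384 kg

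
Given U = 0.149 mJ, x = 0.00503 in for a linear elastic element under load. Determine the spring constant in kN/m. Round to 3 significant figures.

18.3 kN/m

Rearranging: k = 2U/x².
U = 0.149 mJ = 1.490×10^-4 J; x = 0.00503 in = 1.278×10^-4 m.
k = 18256 N/m
18256 N/m × (1 kN/m / 1000 N/m) = 18.26 kN/m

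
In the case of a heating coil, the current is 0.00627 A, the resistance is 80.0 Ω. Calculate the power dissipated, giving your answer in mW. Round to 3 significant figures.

P is given directly by: P = I²R.
I = 0.00627 A; R = 80.0 Ω.
P = 0.003145 W
0.003145 W × (1 mW / 0.001000 W) = 3.145 mW

3.15 mW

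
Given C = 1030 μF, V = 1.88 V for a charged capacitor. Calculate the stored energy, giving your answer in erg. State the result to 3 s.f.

18200 erg

Directly: E = ½CV².
C = 1030 μF = 0.001030 F; V = 1.88 V.
E = 0.001820 J
0.001820 J × (1 erg / 1.000×10^-7 J) = 18202 erg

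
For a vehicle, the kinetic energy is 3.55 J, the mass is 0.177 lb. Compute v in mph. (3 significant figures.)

Rearranging: v = √(2·KE/m).
KE = 3.55 J; m = 0.177 lb = 0.08029 kg.
v = 9.404 m/s
9.404 m/s × (1 mph / 0.4470 m/s) = 21.04 mph

21.0 mph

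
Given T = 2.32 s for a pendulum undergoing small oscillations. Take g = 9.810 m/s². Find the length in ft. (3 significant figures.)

4.39 ft

Solving T = 2π√(L/g) for L: L = g·(T/2π)².
T = 2.32 s; g = 9.810 m/s².
L = 1.337 m
1.337 m × (1 ft / 0.3048 m) = 4.388 ft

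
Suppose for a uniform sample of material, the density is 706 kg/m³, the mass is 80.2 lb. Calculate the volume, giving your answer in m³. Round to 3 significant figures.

0.0515 m³

Solving ρ = m/V for V: V = m/ρ.
ρ = 706 kg/m³; m = 80.2 lb = 36.38 kg.
V = 0.05153 m³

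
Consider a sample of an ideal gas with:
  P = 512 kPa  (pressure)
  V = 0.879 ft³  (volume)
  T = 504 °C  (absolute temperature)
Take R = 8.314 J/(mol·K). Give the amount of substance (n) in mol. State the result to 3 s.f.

From the ideal-gas law: n = PV/(RT).
P = 512 kPa = 5.120×10^5 Pa; V = 0.879 ft³ = 0.02489 m³; T = 504 °C = 777.1 K; R = 8.314 J/(mol·K).
n = 1.972 mol

1.97 mol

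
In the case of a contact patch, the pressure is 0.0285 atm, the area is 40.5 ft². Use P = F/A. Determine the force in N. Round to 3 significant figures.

10900 N

Rearranging P = F/A for F: F = P·A.
P = 0.0285 atm = 2888 Pa; A = 40.5 ft² = 3.763 m².
F = 10865 N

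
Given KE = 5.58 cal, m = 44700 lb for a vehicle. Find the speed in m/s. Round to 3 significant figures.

Rearranging: v = √(2·KE/m).
KE = 5.58 cal = 23.35 J; m = 44700 lb = 20276 kg.
v = 0.04799 m/s

0.0480 m/s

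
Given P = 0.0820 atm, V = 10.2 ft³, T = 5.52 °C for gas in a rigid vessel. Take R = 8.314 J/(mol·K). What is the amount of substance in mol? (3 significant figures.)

1.04 mol

From the ideal-gas law: n = PV/(RT).
P = 0.0820 atm = 8309 Pa; V = 10.2 ft³ = 0.2888 m³; T = 5.52 °C = 278.7 K; R = 8.314 J/(mol·K).
n = 1.036 mol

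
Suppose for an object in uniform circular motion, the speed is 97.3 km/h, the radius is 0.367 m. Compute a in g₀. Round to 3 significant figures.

a is given directly by: a = v²/r.
v = 97.3 km/h = 27.03 m/s; r = 0.367 m.
a = 1990 m/s²
1990 m/s² × (1 g₀ / 9.807 m/s²) = 203.0 g₀

203 g₀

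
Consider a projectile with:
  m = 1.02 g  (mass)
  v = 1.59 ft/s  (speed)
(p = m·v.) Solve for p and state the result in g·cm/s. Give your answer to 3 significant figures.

49.4 g·cm/s

Directly: p = mv.
m = 1.02 g = 0.001020 kg; v = 1.59 ft/s = 0.4846 m/s.
p = 4.943×10^-4 kg·m/s  (the unit combination reduces to kg·m/s = kg·m/s)
4.943×10^-4 kg·m/s × (1 g·cm/s / 1.000×10^-5 kg·m/s) = 49.43 g·cm/s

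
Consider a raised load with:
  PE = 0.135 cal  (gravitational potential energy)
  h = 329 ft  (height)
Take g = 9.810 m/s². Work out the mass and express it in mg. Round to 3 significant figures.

574 mg

Rearranging: m = PE/(g·h).
PE = 0.135 cal = 0.5648 J; h = 329 ft = 100.3 m; g = 9.810 m/s².
m = 5.742×10^-4 kg
5.742×10^-4 kg × (1 mg / 1.000×10^-6 kg) = 574.2 mg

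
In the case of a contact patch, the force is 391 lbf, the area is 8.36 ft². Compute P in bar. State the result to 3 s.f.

0.0224 bar

Directly: P = F/A.
F = 391 lbf = 1739 N; A = 8.36 ft² = 0.7767 m².
P = 2239 Pa  (the unit combination reduces to kg/(m·s²) = Pa)
2239 Pa × (1 bar / 1.000×10^5 Pa) = 0.02239 bar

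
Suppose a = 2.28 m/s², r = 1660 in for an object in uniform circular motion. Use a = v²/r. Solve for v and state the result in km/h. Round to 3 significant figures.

Solving a = v²/r for v: v = √(a·r).
a = 2.28 m/s²; r = 1660 in = 42.16 m.
v = 9.805 m/s
9.805 m/s × (1 km/h / 0.2778 m/s) = 35.30 km/h

35.3 km/h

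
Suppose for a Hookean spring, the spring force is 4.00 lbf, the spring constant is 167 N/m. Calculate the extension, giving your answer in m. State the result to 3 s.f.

0.107 m

From Hooke's law: x = F/k.
F = 4.00 lbf = 17.79 N; k = 167 N/m.
x = 0.1065 m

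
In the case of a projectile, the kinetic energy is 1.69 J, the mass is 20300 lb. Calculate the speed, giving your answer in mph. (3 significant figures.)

Solving KE = ½mv² for v: v = √(2·KE/m).
KE = 1.69 J; m = 20300 lb = 9208 kg.
v = 0.01916 m/s
0.01916 m/s × (1 mph / 0.4470 m/s) = 0.04286 mph

0.0429 mph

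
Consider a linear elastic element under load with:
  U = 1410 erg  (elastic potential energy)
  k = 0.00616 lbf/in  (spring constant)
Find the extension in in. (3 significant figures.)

Rearranging: x = √(2U/k).
U = 1410 erg = 1.410×10^-4 J; k = 0.00616 lbf/in = 1.079 N/m.
x = 0.01617 m
0.01617 m × (1 in / 0.02540 m) = 0.6365 in

0.637 in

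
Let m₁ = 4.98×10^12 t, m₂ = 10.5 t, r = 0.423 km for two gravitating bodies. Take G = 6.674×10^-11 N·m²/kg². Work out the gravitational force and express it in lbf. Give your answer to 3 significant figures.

From Newton's law of gravitation: F = Gm₁m₂/r².
m₁ = 4.98×10^12 t = 4.980×10^15 kg; m₂ = 10.5 t = 10500 kg; r = 0.423 km = 423.0 m; G = 6.674×10^-11 N·m²/kg².
F = 19504 N  (the unit combination reduces to kg·m/s² = N)
19504 N × (1 lbf / 4.448 N) = 4385 lbf

4380 lbf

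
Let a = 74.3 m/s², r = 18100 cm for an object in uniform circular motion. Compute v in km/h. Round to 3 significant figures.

Solving a = v²/r for v: v = √(a·r).
a = 74.3 m/s²; r = 18100 cm = 181.0 m.
v = 116.0 m/s
116.0 m/s × (1 km/h / 0.2778 m/s) = 417.5 km/h

417 km/h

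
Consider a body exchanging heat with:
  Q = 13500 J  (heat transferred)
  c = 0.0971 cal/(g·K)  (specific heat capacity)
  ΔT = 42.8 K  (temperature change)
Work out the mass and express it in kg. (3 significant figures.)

Solving Q = m·c·ΔT for m: m = Q/(c·ΔT).
Q = 13500 J; c = 0.0971 cal/(g·K) = 406.3 J/(kg·K); ΔT = 42.8 K.
m = 0.7764 kg

0.776 kg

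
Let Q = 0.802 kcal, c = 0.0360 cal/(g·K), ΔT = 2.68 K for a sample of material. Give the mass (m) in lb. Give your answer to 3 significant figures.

Solving Q = m·c·ΔT for m: m = Q/(c·ΔT).
Q = 0.802 kcal = 3356 J; c = 0.0360 cal/(g·K) = 150.6 J/(kg·K); ΔT = 2.68 K.
m = 8.313 kg
8.313 kg × (1 lb / 0.4536 kg) = 18.33 lb

18.3 lb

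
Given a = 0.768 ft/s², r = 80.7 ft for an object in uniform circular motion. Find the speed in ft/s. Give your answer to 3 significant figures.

7.87 ft/s

Solving a = v²/r for v: v = √(a·r).
a = 0.768 ft/s² = 0.2341 m/s²; r = 80.7 ft = 24.60 m.
v = 2.400 m/s
2.400 m/s × (1 ft/s / 0.3048 m/s) = 7.873 ft/s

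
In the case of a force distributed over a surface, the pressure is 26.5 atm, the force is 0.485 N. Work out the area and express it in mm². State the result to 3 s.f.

Rearranging: A = F/P.
P = 26.5 atm = 2.685×10^6 Pa; F = 0.485 N.
A = 1.806×10^-7 m²
1.806×10^-7 m² × (1 mm² / 1.000×10^-6 m²) = 0.1806 mm²

0.181 mm²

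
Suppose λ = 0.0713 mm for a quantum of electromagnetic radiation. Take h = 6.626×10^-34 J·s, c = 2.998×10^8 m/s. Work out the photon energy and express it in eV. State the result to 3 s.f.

0.0174 eV

Directly: E = hc/λ.
λ = 0.0713 mm = 7.130×10^-5 m; h = 6.626×10^-34 J·s; c = 2.998×10^8 m/s.
E = 2.786×10^-21 J
2.786×10^-21 J × (1 eV / 1.602×10^-19 J) = 0.01739 eV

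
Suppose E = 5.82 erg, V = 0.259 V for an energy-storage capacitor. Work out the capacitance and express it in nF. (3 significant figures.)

17400 nF

Rearranging E = ½C·V² for C: C = 2E/V².
E = 5.82 erg = 5.820×10^-7 J; V = 0.259 V.
C = 1.735×10^-5 F
1.735×10^-5 F × (1 nF / 1.000×10^-9 F) = 17352 nF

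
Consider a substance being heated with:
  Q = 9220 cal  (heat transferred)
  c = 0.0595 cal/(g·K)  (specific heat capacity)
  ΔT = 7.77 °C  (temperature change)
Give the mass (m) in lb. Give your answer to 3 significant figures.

Rearranging Q = m·c·ΔT for m: m = Q/(c·ΔT).
Q = 9220 cal = 38576 J; c = 0.0595 cal/(g·K) = 248.9 J/(kg·K); ΔT = 7.77 °C = 7.770 K.
m = 19.94 kg
19.94 kg × (1 lb / 0.4536 kg) = 43.97 lb

44.0 lb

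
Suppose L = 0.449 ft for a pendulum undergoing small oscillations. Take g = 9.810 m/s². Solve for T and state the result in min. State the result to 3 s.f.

0.0124 min

T is given directly by: T = 2π√(L/g).
L = 0.449 ft = 0.1369 m; g = 9.810 m/s².
T = 0.7421 s
0.7421 s × (1 min / 60.00 s) = 0.01237 min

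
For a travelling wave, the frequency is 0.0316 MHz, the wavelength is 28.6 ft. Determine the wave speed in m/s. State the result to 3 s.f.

2.75×10^5 m/s

v is given directly by: v = fλ.
f = 0.0316 MHz = 31600 Hz; λ = 28.6 ft = 8.717 m.
v = 2.755×10^5 m/s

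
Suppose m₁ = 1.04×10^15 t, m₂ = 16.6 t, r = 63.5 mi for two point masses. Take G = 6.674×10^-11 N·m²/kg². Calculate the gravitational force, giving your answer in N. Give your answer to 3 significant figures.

110 N

F is given directly by: F = Gm₁m₂/r².
m₁ = 1.04×10^15 t = 1.040×10^18 kg; m₂ = 16.6 t = 16600 kg; r = 63.5 mi = 1.022×10^5 m; G = 6.674×10^-11 N·m²/kg².
F = 110.3 N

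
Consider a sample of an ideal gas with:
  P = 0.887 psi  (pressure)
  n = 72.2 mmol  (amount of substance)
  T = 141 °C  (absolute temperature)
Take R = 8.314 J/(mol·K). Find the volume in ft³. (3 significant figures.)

From the ideal-gas law: V = nRT/P.
P = 0.887 psi = 6116 Pa; n = 72.2 mmol = 0.07220 mol; T = 141 °C = 414.1 K; R = 8.314 J/(mol·K).
V = 0.04065 m³
0.04065 m³ × (1 ft³ / 0.02832 m³) = 1.436 ft³

1.44 ft³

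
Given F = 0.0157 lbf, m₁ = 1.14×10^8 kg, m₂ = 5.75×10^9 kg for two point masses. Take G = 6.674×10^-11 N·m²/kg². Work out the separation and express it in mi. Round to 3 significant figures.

15.6 mi

Rearranging F = G·m₁·m₂/r² for r: r = √(G·m₁m₂/F).
F = 0.0157 lbf = 0.06984 N; m₁ = 1.14×10^8 kg; m₂ = 5.75×10^9 kg; G = 6.674×10^-11 N·m²/kg².
r = 25029 m
25029 m × (1 mi / 1609 m) = 15.55 mi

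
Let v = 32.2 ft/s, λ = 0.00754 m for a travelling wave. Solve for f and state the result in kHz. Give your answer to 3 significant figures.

1.30 kHz

Solving v = f·λ for f: f = v/λ.
v = 32.2 ft/s = 9.815 m/s; λ = 0.00754 m.
f = 1302 Hz
1302 Hz × (1 kHz / 1000 Hz) = 1.302 kHz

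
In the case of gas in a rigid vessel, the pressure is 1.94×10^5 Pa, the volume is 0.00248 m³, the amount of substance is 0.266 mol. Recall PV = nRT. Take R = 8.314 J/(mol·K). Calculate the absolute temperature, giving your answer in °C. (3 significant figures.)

-55.6 °C

Solving PV = nRT for T: T = PV/(nR).
P = 1.94×10^5 Pa; V = 0.00248 m³; n = 0.266 mol; R = 8.314 J/(mol·K).
T = 217.6 K
217.6 K − 273.15 = -55.60 °C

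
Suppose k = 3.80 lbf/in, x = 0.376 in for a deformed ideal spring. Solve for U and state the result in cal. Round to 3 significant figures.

U is given directly by: U = ½kx².
k = 3.80 lbf/in = 665.5 N/m; x = 0.376 in = 0.009550 m.
U = 0.03035 J
0.03035 J × (1 cal / 4.184 J) = 0.007254 cal

0.00725 cal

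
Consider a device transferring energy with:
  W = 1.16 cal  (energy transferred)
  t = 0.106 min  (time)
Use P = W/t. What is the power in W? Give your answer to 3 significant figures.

Directly: P = W/t.
W = 1.16 cal = 4.853 J; t = 0.106 min = 6.360 s.
P = 0.7631 W  (the unit combination reduces to kg·m²/s³ = W)

0.763 W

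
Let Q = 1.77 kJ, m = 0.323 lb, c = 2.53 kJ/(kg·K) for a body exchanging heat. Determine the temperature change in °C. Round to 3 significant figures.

Rearranging Q = m·c·ΔT for ΔT: ΔT = Q/(m·c).
Q = 1.77 kJ = 1770 J; m = 0.323 lb = 0.1465 kg; c = 2.53 kJ/(kg·K) = 2530 J/(kg·K).
ΔT = 4.775 K
Since 1 °C = 1 K, 4.775 °C.

4.78 °C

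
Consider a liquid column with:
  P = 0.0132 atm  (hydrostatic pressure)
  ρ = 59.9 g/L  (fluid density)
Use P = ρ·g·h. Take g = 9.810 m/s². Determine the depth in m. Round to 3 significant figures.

2.28 m

Rearranging: h = P/(ρ·g).
P = 0.0132 atm = 1337 Pa; ρ = 59.9 g/L = 59.90 kg/m³; g = 9.810 m/s².
h = 2.276 m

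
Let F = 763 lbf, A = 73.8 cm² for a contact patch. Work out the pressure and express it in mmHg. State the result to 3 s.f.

3450 mmHg

P is given directly by: P = F/A.
F = 763 lbf = 3394 N; A = 73.8 cm² = 0.007380 m².
P = 4.599×10^5 Pa  (the unit combination reduces to kg/(m·s²) = Pa)
4.599×10^5 Pa × (1 mmHg / 133.3 Pa) = 3449 mmHg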